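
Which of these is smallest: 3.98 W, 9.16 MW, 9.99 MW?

3.98 W

3.98 W = 3.98 W
9.16 MW = 9160000 W
9.99 MW = 9990000 W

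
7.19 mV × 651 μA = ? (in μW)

4.68069 μW

7.19e-3 × 651e-6 = 4680.69e-9 W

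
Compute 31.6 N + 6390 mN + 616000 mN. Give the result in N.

653.99 N

In N:
  31.6 N → 31.6
  6390 mN = 6390 × 10⁻³ N = 6.39
  616000 mN = 616000 × 10⁻³ N = 616
Sum: 31.6 + 6.39 + 616 = 653.99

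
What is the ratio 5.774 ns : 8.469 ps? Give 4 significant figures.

681.8

(5.774 × 10^-9) / (8.469 × 10^-12) = 0.68178 × 10^3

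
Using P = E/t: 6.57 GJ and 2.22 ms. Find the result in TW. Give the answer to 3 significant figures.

(6.57 × 10^9) / (2.22 × 10^-3) = 2.9595 × 10^12 W

2.96 TW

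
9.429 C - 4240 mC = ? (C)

In C:
  9.429 C → 9.429
  4240 mC = 4240 × 10^-3 C = 4.24
Difference: 9.429 - 4.24 = 5.189

5.189 C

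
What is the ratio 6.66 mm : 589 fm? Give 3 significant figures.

(6.66 × 10^-3) / (589 × 10^-15) = 0.01131 × 10^12

11300000000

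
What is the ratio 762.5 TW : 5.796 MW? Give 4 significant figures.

131600000

(762.5 × 10^12) / (5.796 × 10^6) = 131.56 × 10^6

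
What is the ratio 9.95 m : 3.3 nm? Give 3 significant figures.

3020000000

(9.95) / (3.3 × 10⁻⁹) = 3.015 × 10⁹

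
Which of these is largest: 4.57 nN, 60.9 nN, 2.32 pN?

4.57 nN = 0.00000000457 N
60.9 nN = 0.0000000609 N
2.32 pN = 0.00000000000232 N

60.9 nN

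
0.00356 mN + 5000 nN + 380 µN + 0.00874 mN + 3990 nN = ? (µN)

401.29 µN

In µN:
  0.00356 mN = 0.00356 × 10³ µN = 3.56
  5000 nN = 5000 × 10⁻³ µN = 5
  380 µN → 380
  0.00874 mN = 0.00874 × 10³ µN = 8.74
  3990 nN = 3990 × 10⁻³ µN = 3.99
Sum: 3.56 + 5 + 380 + 8.74 + 3.99 = 401.29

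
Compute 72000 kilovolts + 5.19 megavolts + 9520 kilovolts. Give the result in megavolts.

In megavolts:
  72000 kilovolts = 72000e-3 megavolts = 72
  5.19 megavolts → 5.19
  9520 kilovolts = 9520e-3 megavolts = 9.52
Sum: 72 + 5.19 + 9.52 = 86.71

86.71 megavolts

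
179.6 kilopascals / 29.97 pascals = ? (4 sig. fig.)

5993

(179.6e3) / (29.97) = 5.9927e3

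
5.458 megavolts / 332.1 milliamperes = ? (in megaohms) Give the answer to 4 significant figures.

16.43 megaohms

(5.458 × 10⁶) / (332.1 × 10⁻³) = 0.0164348 × 10⁹ Ω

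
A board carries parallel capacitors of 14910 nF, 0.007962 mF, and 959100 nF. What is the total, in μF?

In μF:
  14910 nF = 14910e-3 μF = 14.91
  0.007962 mF = 0.007962e3 μF = 7.962
  959100 nF = 959100e-3 μF = 959.1
Sum: 14.91 + 7.962 + 959.1 = 981.972

981.972 μF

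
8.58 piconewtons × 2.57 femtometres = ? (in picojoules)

0.0000000000000220506 picojoules

8.58 × 10⁻¹² × 2.57 × 10⁻¹⁵ = 22.0506 × 10⁻²⁷ J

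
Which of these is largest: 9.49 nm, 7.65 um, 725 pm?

9.49 nm = 0.00000000949 m
7.65 um = 0.00000765 m
725 pm = 0.000000000725 m

7.65 um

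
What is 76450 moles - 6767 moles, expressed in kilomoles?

69.683 kilomoles

In kilomoles:
  76450 moles = 76450e-3 kilomoles = 76.45
  6767 moles = 6767e-3 kilomoles = 6.767
Difference: 76.45 - 6.767 = 69.683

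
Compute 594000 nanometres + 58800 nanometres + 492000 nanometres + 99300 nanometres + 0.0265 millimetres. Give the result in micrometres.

In micrometres:
  594000 nanometres = 594000 × 10^-3 micrometres = 594
  58800 nanometres = 58800 × 10^-3 micrometres = 58.8
  492000 nanometres = 492000 × 10^-3 micrometres = 492
  99300 nanometres = 99300 × 10^-3 micrometres = 99.3
  0.0265 millimetres = 0.0265 × 10^3 micrometres = 26.5
Sum: 594 + 58.8 + 492 + 99.3 + 26.5 = 1270.6

1270.6 micrometres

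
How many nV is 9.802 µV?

9802 nV

micro = 10⁻⁶, nano = 10⁻⁹; factor is 10³.
9.802 × 10³ = 9802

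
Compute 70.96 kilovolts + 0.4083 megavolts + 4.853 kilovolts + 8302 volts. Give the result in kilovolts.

In kilovolts:
  70.96 kilovolts → 70.96
  0.4083 megavolts = 0.4083 × 10^3 kilovolts = 408.3
  4.853 kilovolts → 4.853
  8302 volts = 8302 × 10^-3 kilovolts = 8.302
Sum: 70.96 + 408.3 + 4.853 + 8.302 = 492.415

492.415 kilovolts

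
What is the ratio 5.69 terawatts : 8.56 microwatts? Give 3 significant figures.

(5.69 × 10^12) / (8.56 × 10^-6) = 0.6647 × 10^18

665000000000000000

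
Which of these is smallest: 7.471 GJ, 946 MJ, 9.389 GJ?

946 MJ

7.471 GJ = 7471000000 J
946 MJ = 946000000 J
9.389 GJ = 9389000000 J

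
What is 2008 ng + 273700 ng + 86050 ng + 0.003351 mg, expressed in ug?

In ug:
  2008 ng = 2008 × 10^-3 ug = 2.008
  273700 ng = 273700 × 10^-3 ug = 273.7
  86050 ng = 86050 × 10^-3 ug = 86.05
  0.003351 mg = 0.003351 × 10^3 ug = 3.351
Sum: 2.008 + 273.7 + 86.05 + 3.351 = 365.109

365.109 ug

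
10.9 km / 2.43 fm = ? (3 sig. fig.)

4490000000000000000

(10.9 × 10³) / (2.43 × 10⁻¹⁵) = 4.486 × 10¹⁸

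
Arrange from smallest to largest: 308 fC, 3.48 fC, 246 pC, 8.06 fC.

3.48 fC < 8.06 fC < 308 fC < 246 pC

308 fC = 0.000000000000308 C
3.48 fC = 0.00000000000000348 C
246 pC = 0.000000000246 C
8.06 fC = 0.00000000000000806 C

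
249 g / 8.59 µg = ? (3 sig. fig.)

29000000

(249) / (8.59 × 10⁻⁶) = 28.99 × 10⁶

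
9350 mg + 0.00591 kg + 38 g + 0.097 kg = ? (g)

150.26 g

In g:
  9350 mg = 9350 × 10^-3 g = 9.35
  0.00591 kg = 0.00591 × 10^3 g = 5.91
  38 g → 38
  0.097 kg = 0.097 × 10^3 g = 97
Sum: 9.35 + 5.91 + 38 + 97 = 150.26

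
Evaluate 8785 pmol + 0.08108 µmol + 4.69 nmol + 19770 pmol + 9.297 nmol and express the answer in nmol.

In nmol:
  8785 pmol = 8785 × 10⁻³ nmol = 8.785
  0.08108 µmol = 0.08108 × 10³ nmol = 81.08
  4.69 nmol → 4.69
  19770 pmol = 19770 × 10⁻³ nmol = 19.77
  9.297 nmol → 9.297
Sum: 8.785 + 81.08 + 4.69 + 19.77 + 9.297 = 123.622

123.622 nmol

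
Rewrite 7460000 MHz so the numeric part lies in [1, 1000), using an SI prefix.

= 7.46e12 Hz; 1e12 is tera.

7.46 THz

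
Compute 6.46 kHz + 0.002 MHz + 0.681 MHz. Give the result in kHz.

689.46 kHz

In kHz:
  6.46 kHz → 6.46
  0.002 MHz = 0.002 × 10³ kHz = 2
  0.681 MHz = 0.681 × 10³ kHz = 681
Sum: 6.46 + 2 + 681 = 689.46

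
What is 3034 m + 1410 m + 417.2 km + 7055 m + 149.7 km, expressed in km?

578.399 km

In km:
  3034 m = 3034 × 10⁻³ km = 3.034
  1410 m = 1410 × 10⁻³ km = 1.41
  417.2 km → 417.2
  7055 m = 7055 × 10⁻³ km = 7.055
  149.7 km → 149.7
Sum: 3.034 + 1.41 + 417.2 + 7.055 + 149.7 = 578.399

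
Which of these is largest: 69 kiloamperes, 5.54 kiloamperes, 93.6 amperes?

69 kiloamperes

69 kiloamperes = 69000 amperes
5.54 kiloamperes = 5540 amperes
93.6 amperes = 93.6 amperes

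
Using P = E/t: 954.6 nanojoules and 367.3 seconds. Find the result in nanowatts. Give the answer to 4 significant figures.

(954.6 × 10^-9) / (367.3) = 2.59897 × 10^-9 W

2.599 nanowatts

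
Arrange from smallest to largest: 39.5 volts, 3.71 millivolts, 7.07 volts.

39.5 volts = 39.5 volts
3.71 millivolts = 0.00371 volts
7.07 volts = 7.07 volts

3.71 millivolts < 7.07 volts < 39.5 volts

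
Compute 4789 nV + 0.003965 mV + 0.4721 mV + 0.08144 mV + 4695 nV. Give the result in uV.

566.989 uV

In uV:
  4789 nV = 4789 × 10^-3 uV = 4.789
  0.003965 mV = 0.003965 × 10^3 uV = 3.965
  0.4721 mV = 0.4721 × 10^3 uV = 472.1
  0.08144 mV = 0.08144 × 10^3 uV = 81.44
  4695 nV = 4695 × 10^-3 uV = 4.695
Sum: 4.789 + 3.965 + 472.1 + 81.44 + 4.695 = 566.989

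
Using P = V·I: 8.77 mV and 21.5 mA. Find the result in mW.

0.188555 mW

8.77e-3 × 21.5e-3 = 188.555e-6 W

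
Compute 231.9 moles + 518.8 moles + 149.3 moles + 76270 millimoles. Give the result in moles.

In moles:
  231.9 moles → 231.9
  518.8 moles → 518.8
  149.3 moles → 149.3
  76270 millimoles = 76270 × 10⁻³ moles = 76.27
Sum: 231.9 + 518.8 + 149.3 + 76.27 = 976.27

976.27 moles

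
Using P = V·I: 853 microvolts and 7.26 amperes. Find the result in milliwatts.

6.19278 milliwatts

853 × 10⁻⁶ × 7.26 = 6192.78 × 10⁻⁶ W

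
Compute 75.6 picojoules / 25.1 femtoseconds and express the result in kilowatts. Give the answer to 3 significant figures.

3.01 kilowatts

(75.6 × 10^-12) / (25.1 × 10^-15) = 3.012 × 10^3 W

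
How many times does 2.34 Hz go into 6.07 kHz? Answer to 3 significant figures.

2590

(6.07e3) / (2.34) = 2.594e3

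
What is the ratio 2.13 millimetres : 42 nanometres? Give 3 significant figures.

(2.13 × 10^-3) / (42 × 10^-9) = 0.05071 × 10^6

50700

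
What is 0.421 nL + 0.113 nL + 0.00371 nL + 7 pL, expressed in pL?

544.71 pL

In pL:
  0.421 nL = 0.421e3 pL = 421
  0.113 nL = 0.113e3 pL = 113
  0.00371 nL = 0.00371e3 pL = 3.71
  7 pL → 7
Sum: 421 + 113 + 3.71 + 7 = 544.71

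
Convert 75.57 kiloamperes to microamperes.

kilo = 10³, micro = 10⁻⁶; factor is 10⁹.
75.57 × 10⁹ = 75570000000

75570000000 microamperes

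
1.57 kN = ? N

1570 N

kilo = 10^3, (no prefix) = 10^0; factor is 10^3.
1.57 × 10^3 = 1570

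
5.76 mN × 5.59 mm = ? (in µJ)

5.76 × 10^-3 × 5.59 × 10^-3 = 32.1984 × 10^-6 J

32.1984 µJ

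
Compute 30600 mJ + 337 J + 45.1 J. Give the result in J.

412.7 J

In J:
  30600 mJ = 30600 × 10⁻³ J = 30.6
  337 J → 337
  45.1 J → 45.1
Sum: 30.6 + 337 + 45.1 = 412.7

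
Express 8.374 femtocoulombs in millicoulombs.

0.000000000008374 millicoulombs

femto = 10^-15, milli = 10^-3; factor is 10^-12.
8.374 × 10^-12 = 0.000000000008374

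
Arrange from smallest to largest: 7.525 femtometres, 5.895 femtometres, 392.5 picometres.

5.895 femtometres < 7.525 femtometres < 392.5 picometres

7.525 femtometres = 0.000000000000007525 metres
5.895 femtometres = 0.000000000000005895 metres
392.5 picometres = 0.0000000003925 metres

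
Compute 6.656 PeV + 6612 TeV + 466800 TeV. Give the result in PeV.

In PeV:
  6.656 PeV → 6.656
  6612 TeV = 6612 × 10^-3 PeV = 6.612
  466800 TeV = 466800 × 10^-3 PeV = 466.8
Sum: 6.656 + 6.612 + 466.8 = 480.068

480.068 PeV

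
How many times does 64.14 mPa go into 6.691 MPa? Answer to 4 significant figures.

(6.691e6) / (64.14e-3) = 0.10432e9

104300000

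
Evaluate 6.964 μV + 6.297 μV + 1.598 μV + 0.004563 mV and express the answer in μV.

In μV:
  6.964 μV → 6.964
  6.297 μV → 6.297
  1.598 μV → 1.598
  0.004563 mV = 0.004563 × 10³ μV = 4.563
Sum: 6.964 + 6.297 + 1.598 + 4.563 = 19.422

19.422 μV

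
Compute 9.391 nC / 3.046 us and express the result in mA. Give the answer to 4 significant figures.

3.083 mA

(9.391 × 10^-9) / (3.046 × 10^-6) = 3.08306 × 10^-3 A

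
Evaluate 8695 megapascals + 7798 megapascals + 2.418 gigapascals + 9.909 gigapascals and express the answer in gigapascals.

In gigapascals:
  8695 megapascals = 8695 × 10⁻³ gigapascals = 8.695
  7798 megapascals = 7798 × 10⁻³ gigapascals = 7.798
  2.418 gigapascals → 2.418
  9.909 gigapascals → 9.909
Sum: 8.695 + 7.798 + 2.418 + 9.909 = 28.82

28.82 gigapascals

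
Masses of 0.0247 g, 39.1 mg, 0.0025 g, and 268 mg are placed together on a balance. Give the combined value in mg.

334.3 mg

In mg:
  0.0247 g = 0.0247 × 10³ mg = 24.7
  39.1 mg → 39.1
  0.0025 g = 0.0025 × 10³ mg = 2.5
  268 mg → 268
Sum: 24.7 + 39.1 + 2.5 + 268 = 334.3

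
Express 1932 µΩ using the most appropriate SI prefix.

= 1.932 × 10^-3 Ω; 10^-3 is milli.

1.932 mΩ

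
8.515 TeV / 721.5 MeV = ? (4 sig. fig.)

(8.515 × 10^12) / (721.5 × 10^6) = 0.011802 × 10^6

11800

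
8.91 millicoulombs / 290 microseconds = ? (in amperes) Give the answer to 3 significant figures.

(8.91e-3) / (290e-6) = 0.030724e3 A

30.7 amperes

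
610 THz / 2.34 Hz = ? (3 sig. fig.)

261000000000000

(610e12) / (2.34) = 260.7e12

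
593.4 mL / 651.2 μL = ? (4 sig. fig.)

911.2

(593.4 × 10^-3) / (651.2 × 10^-6) = 0.91124 × 10^3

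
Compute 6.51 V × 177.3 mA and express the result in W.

6.51 × 177.3 × 10⁻³ = 1154.223 × 10⁻³ W

1.154223 W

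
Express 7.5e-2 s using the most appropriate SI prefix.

75 ms

= 75e-3 s; 1e-3 is milli.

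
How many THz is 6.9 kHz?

kilo = 10^3, tera = 10^12; factor is 10^-9.
6.9 × 10^-9 = 0.0000000069

0.0000000069 THz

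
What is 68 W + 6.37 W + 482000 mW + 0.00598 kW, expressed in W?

562.35 W

In W:
  68 W → 68
  6.37 W → 6.37
  482000 mW = 482000 × 10^-3 W = 482
  0.00598 kW = 0.00598 × 10^3 W = 5.98
Sum: 68 + 6.37 + 482 + 5.98 = 562.35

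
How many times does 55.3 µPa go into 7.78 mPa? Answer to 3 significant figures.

141

(7.78e-3) / (55.3e-6) = 0.1407e3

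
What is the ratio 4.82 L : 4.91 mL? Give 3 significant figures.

(4.82) / (4.91 × 10⁻³) = 0.9817 × 10³

982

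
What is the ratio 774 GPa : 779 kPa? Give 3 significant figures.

994000

(774 × 10⁹) / (779 × 10³) = 0.9936 × 10⁶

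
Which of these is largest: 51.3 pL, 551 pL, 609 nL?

609 nL

51.3 pL = 0.0000000000513 L
551 pL = 0.000000000551 L
609 nL = 0.000000609 L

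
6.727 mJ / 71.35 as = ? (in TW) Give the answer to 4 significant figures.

(6.727e-3) / (71.35e-18) = 0.0942817e15 W

94.28 TW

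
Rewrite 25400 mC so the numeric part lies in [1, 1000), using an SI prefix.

= 25.4 C; mantissa already in [1, 1000).

25.4 C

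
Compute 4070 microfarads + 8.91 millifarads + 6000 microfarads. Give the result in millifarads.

In millifarads:
  4070 microfarads = 4070 × 10^-3 millifarads = 4.07
  8.91 millifarads → 8.91
  6000 microfarads = 6000 × 10^-3 millifarads = 6
Sum: 4.07 + 8.91 + 6 = 18.98

18.98 millifarads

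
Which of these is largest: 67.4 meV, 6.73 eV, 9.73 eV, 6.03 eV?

67.4 meV = 0.0674 eV
6.73 eV = 6.73 eV
9.73 eV = 9.73 eV
6.03 eV = 6.03 eV

9.73 eV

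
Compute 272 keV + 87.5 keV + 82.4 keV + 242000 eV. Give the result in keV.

In keV:
  272 keV → 272
  87.5 keV → 87.5
  82.4 keV → 82.4
  242000 eV = 242000 × 10⁻³ keV = 242
Sum: 272 + 87.5 + 82.4 + 242 = 683.9

683.9 keV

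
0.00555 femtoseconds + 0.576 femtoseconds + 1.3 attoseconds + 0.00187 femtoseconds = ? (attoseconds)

In attoseconds:
  0.00555 femtoseconds = 0.00555e3 attoseconds = 5.55
  0.576 femtoseconds = 0.576e3 attoseconds = 576
  1.3 attoseconds → 1.3
  0.00187 femtoseconds = 0.00187e3 attoseconds = 1.87
Sum: 5.55 + 576 + 1.3 + 1.87 = 584.72

584.72 attoseconds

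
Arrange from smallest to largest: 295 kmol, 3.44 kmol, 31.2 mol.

31.2 mol < 3.44 kmol < 295 kmol

295 kmol = 295000 mol
3.44 kmol = 3440 mol
31.2 mol = 31.2 mol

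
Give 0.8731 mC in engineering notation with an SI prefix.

= 873.1e-6 C; 1e-6 is micro.

873.1 μC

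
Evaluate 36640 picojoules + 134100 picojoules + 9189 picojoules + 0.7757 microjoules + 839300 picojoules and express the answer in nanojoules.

In nanojoules:
  36640 picojoules = 36640 × 10⁻³ nanojoules = 36.64
  134100 picojoules = 134100 × 10⁻³ nanojoules = 134.1
  9189 picojoules = 9189 × 10⁻³ nanojoules = 9.189
  0.7757 microjoules = 0.7757 × 10³ nanojoules = 775.7
  839300 picojoules = 839300 × 10⁻³ nanojoules = 839.3
Sum: 36.64 + 134.1 + 9.189 + 775.7 + 839.3 = 1794.929

1794.929 nanojoules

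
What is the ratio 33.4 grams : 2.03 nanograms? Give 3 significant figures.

16500000000

(33.4) / (2.03 × 10^-9) = 16.45 × 10^9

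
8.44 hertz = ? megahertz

0.00000844 megahertz

(no prefix) = 10⁰, mega = 10⁶; factor is 10⁻⁶.
8.44 × 10⁻⁶ = 0.00000844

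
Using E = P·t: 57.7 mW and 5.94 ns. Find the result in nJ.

0.342738 nJ

57.7e-3 × 5.94e-9 = 342.738e-12 J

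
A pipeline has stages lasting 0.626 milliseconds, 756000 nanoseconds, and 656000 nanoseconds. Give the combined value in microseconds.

In microseconds:
  0.626 milliseconds = 0.626 × 10^3 microseconds = 626
  756000 nanoseconds = 756000 × 10^-3 microseconds = 756
  656000 nanoseconds = 656000 × 10^-3 microseconds = 656
Sum: 626 + 756 + 656 = 2038

2038 microseconds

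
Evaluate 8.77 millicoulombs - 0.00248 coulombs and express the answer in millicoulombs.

In millicoulombs:
  8.77 millicoulombs → 8.77
  0.00248 coulombs = 0.00248 × 10³ millicoulombs = 2.48
Difference: 8.77 - 2.48 = 6.29

6.29 millicoulombs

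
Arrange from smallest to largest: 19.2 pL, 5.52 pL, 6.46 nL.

5.52 pL < 19.2 pL < 6.46 nL

19.2 pL = 0.0000000000192 L
5.52 pL = 0.00000000000552 L
6.46 nL = 0.00000000646 L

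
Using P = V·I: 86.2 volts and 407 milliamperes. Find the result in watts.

35.0834 watts

86.2 × 407 × 10^-3 = 35083.4 × 10^-3 W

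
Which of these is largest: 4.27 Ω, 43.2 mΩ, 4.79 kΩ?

4.27 Ω = 4.27 Ω
43.2 mΩ = 0.0432 Ω
4.79 kΩ = 4790 Ω

4.79 kΩ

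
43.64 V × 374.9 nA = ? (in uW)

16.360636 uW

43.64 × 374.9 × 10^-9 = 16360.636 × 10^-9 W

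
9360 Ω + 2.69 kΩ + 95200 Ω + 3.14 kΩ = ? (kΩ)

110.39 kΩ

In kΩ:
  9360 Ω = 9360e-3 kΩ = 9.36
  2.69 kΩ → 2.69
  95200 Ω = 95200e-3 kΩ = 95.2
  3.14 kΩ → 3.14
Sum: 9.36 + 2.69 + 95.2 + 3.14 = 110.39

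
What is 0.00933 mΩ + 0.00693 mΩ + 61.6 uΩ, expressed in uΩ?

77.86 uΩ

In uΩ:
  0.00933 mΩ = 0.00933 × 10³ uΩ = 9.33
  0.00693 mΩ = 0.00693 × 10³ uΩ = 6.93
  61.6 uΩ → 61.6
Sum: 9.33 + 6.93 + 61.6 = 77.86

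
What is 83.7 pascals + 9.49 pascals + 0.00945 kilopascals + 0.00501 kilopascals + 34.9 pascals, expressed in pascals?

In pascals:
  83.7 pascals → 83.7
  9.49 pascals → 9.49
  0.00945 kilopascals = 0.00945 × 10³ pascals = 9.45
  0.00501 kilopascals = 0.00501 × 10³ pascals = 5.01
  34.9 pascals → 34.9
Sum: 83.7 + 9.49 + 9.45 + 5.01 + 34.9 = 142.55

142.55 pascals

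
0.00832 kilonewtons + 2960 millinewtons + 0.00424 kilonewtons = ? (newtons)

15.52 newtons

In newtons:
  0.00832 kilonewtons = 0.00832 × 10^3 newtons = 8.32
  2960 millinewtons = 2960 × 10^-3 newtons = 2.96
  0.00424 kilonewtons = 0.00424 × 10^3 newtons = 4.24
Sum: 8.32 + 2.96 + 4.24 = 15.52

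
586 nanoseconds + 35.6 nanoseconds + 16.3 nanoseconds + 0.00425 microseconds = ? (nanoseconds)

642.15 nanoseconds

In nanoseconds:
  586 nanoseconds → 586
  35.6 nanoseconds → 35.6
  16.3 nanoseconds → 16.3
  0.00425 microseconds = 0.00425 × 10^3 nanoseconds = 4.25
Sum: 586 + 35.6 + 16.3 + 4.25 = 642.15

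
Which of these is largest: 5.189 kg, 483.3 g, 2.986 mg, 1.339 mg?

5.189 kg

5.189 kg = 5189 g
483.3 g = 483.3 g
2.986 mg = 0.002986 g
1.339 mg = 0.001339 g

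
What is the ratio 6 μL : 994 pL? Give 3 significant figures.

6040

(6 × 10⁻⁶) / (994 × 10⁻¹²) = 0.006036 × 10⁶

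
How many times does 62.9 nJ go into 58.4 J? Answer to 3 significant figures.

(58.4) / (62.9 × 10⁻⁹) = 0.9285 × 10⁹

928000000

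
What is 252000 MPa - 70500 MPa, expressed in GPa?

In GPa:
  252000 MPa = 252000e-3 GPa = 252
  70500 MPa = 70500e-3 GPa = 70.5
Difference: 252 - 70.5 = 181.5

181.5 GPa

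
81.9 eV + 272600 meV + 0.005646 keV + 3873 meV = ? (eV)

In eV:
  81.9 eV → 81.9
  272600 meV = 272600 × 10^-3 eV = 272.6
  0.005646 keV = 0.005646 × 10^3 eV = 5.646
  3873 meV = 3873 × 10^-3 eV = 3.873
Sum: 81.9 + 272.6 + 5.646 + 3.873 = 364.019

364.019 eV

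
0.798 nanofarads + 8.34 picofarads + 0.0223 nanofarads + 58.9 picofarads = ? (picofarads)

887.54 picofarads

In picofarads:
  0.798 nanofarads = 0.798 × 10^3 picofarads = 798
  8.34 picofarads → 8.34
  0.0223 nanofarads = 0.0223 × 10^3 picofarads = 22.3
  58.9 picofarads → 58.9
Sum: 798 + 8.34 + 22.3 + 58.9 = 887.54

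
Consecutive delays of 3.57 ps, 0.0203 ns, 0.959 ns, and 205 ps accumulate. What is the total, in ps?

In ps:
  3.57 ps → 3.57
  0.0203 ns = 0.0203e3 ps = 20.3
  0.959 ns = 0.959e3 ps = 959
  205 ps → 205
Sum: 3.57 + 20.3 + 959 + 205 = 1187.87

1187.87 ps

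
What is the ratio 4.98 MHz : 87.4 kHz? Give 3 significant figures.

57.0

(4.98e6) / (87.4e3) = 0.05698e3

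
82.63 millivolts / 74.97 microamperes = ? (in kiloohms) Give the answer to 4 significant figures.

(82.63 × 10⁻³) / (74.97 × 10⁻⁶) = 1.10217 × 10³ Ω

1.102 kiloohms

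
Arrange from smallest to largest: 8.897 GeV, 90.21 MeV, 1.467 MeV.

8.897 GeV = 8897000000 eV
90.21 MeV = 90210000 eV
1.467 MeV = 1467000 eV

1.467 MeV < 90.21 MeV < 8.897 GeV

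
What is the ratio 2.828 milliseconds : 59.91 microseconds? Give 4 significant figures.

47.20

(2.828 × 10^-3) / (59.91 × 10^-6) = 0.047204 × 10^3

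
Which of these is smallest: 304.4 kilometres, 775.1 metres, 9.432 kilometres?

304.4 kilometres = 304400 metres
775.1 metres = 775.1 metres
9.432 kilometres = 9432 metres

775.1 metres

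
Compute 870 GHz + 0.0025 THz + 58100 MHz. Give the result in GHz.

In GHz:
  870 GHz → 870
  0.0025 THz = 0.0025 × 10³ GHz = 2.5
  58100 MHz = 58100 × 10⁻³ GHz = 58.1
Sum: 870 + 2.5 + 58.1 = 930.6

930.6 GHz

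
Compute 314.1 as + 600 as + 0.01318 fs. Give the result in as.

927.28 as

In as:
  314.1 as → 314.1
  600 as → 600
  0.01318 fs = 0.01318 × 10³ as = 13.18
Sum: 314.1 + 600 + 13.18 = 927.28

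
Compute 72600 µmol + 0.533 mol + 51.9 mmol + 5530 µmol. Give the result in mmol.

In mmol:
  72600 µmol = 72600e-3 mmol = 72.6
  0.533 mol = 0.533e3 mmol = 533
  51.9 mmol → 51.9
  5530 µmol = 5530e-3 mmol = 5.53
Sum: 72.6 + 533 + 51.9 + 5.53 = 663.03

663.03 mmol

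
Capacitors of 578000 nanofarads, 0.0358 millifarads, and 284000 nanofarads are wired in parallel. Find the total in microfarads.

897.8 microfarads

In microfarads:
  578000 nanofarads = 578000e-3 microfarads = 578
  0.0358 millifarads = 0.0358e3 microfarads = 35.8
  284000 nanofarads = 284000e-3 microfarads = 284
Sum: 578 + 35.8 + 284 = 897.8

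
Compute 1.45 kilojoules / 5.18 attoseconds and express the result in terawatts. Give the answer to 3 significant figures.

280000000 terawatts

(1.45 × 10^3) / (5.18 × 10^-18) = 0.27992 × 10^21 W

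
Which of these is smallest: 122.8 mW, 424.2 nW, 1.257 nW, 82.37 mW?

1.257 nW

122.8 mW = 0.1228 W
424.2 nW = 0.0000004242 W
1.257 nW = 0.000000001257 W
82.37 mW = 0.08237 W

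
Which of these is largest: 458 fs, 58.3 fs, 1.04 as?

458 fs

458 fs = 0.000000000000458 s
58.3 fs = 0.0000000000000583 s
1.04 as = 0.00000000000000000104 s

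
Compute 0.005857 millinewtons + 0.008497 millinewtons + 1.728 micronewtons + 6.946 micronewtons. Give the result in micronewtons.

In micronewtons:
  0.005857 millinewtons = 0.005857 × 10^3 micronewtons = 5.857
  0.008497 millinewtons = 0.008497 × 10^3 micronewtons = 8.497
  1.728 micronewtons → 1.728
  6.946 micronewtons → 6.946
Sum: 5.857 + 8.497 + 1.728 + 6.946 = 23.028

23.028 micronewtons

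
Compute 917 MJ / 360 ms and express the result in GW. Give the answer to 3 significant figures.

(917e6) / (360e-3) = 2.5472e9 W

2.55 GW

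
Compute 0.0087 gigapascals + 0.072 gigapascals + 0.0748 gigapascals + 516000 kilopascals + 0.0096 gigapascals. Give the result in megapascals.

681.1 megapascals

In megapascals:
  0.0087 gigapascals = 0.0087 × 10^3 megapascals = 8.7
  0.072 gigapascals = 0.072 × 10^3 megapascals = 72
  0.0748 gigapascals = 0.0748 × 10^3 megapascals = 74.8
  516000 kilopascals = 516000 × 10^-3 megapascals = 516
  0.0096 gigapascals = 0.0096 × 10^3 megapascals = 9.6
Sum: 8.7 + 72 + 74.8 + 516 + 9.6 = 681.1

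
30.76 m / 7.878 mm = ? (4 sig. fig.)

(30.76) / (7.878 × 10^-3) = 3.9045 × 10^3

3905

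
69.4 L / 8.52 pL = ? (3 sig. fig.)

8150000000000

(69.4) / (8.52 × 10^-12) = 8.146 × 10^12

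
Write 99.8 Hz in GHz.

0.0000000998 GHz

(no prefix) = 1e0, giga = 1e9; factor is 1e-9.
99.8 × 1e-9 = 0.0000000998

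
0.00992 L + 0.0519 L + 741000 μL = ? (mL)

802.82 mL

In mL:
  0.00992 L = 0.00992 × 10^3 mL = 9.92
  0.0519 L = 0.0519 × 10^3 mL = 51.9
  741000 μL = 741000 × 10^-3 mL = 741
Sum: 9.92 + 51.9 + 741 = 802.82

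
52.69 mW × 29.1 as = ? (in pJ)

0.000001533279 pJ

52.69 × 10^-3 × 29.1 × 10^-18 = 1533.279 × 10^-21 J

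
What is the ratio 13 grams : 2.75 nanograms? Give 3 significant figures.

(13) / (2.75 × 10^-9) = 4.727 × 10^9

4730000000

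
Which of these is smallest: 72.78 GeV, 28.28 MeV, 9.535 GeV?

28.28 MeV

72.78 GeV = 72780000000 eV
28.28 MeV = 28280000 eV
9.535 GeV = 9535000000 eV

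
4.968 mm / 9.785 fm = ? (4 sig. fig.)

(4.968e-3) / (9.785e-15) = 0.50772e12

507700000000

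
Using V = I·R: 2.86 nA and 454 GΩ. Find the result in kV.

2.86e-9 × 454e9 = 1298.44 V

1.29844 kV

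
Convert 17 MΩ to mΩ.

mega = 1e6, milli = 1e-3; factor is 1e9.
17 × 1e9 = 17000000000

17000000000 mΩ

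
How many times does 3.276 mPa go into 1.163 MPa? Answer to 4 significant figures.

(1.163 × 10^6) / (3.276 × 10^-3) = 0.35501 × 10^9

355000000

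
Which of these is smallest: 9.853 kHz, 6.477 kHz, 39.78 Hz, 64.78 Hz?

39.78 Hz

9.853 kHz = 9853 Hz
6.477 kHz = 6477 Hz
39.78 Hz = 39.78 Hz
64.78 Hz = 64.78 Hz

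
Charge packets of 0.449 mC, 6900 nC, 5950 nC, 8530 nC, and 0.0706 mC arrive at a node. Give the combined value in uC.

540.98 uC

In uC:
  0.449 mC = 0.449 × 10³ uC = 449
  6900 nC = 6900 × 10⁻³ uC = 6.9
  5950 nC = 5950 × 10⁻³ uC = 5.95
  8530 nC = 8530 × 10⁻³ uC = 8.53
  0.0706 mC = 0.0706 × 10³ uC = 70.6
Sum: 449 + 6.9 + 5.95 + 8.53 + 70.6 = 540.98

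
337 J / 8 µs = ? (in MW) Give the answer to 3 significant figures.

(337) / (8e-6) = 42.125e6 W

42.1 MW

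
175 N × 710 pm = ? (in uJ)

175 × 710 × 10^-12 = 124250 × 10^-12 J

0.12425 uJ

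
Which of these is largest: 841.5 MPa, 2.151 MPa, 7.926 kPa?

841.5 MPa = 841500000 Pa
2.151 MPa = 2151000 Pa
7.926 kPa = 7926 Pa

841.5 MPa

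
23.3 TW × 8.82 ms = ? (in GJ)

23.3 × 10^12 × 8.82 × 10^-3 = 205.506 × 10^9 J

205.506 GJ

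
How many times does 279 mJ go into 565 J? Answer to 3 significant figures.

2030

(565) / (279e-3) = 2.025e3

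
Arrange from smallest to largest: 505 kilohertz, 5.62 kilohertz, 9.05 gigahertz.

5.62 kilohertz < 505 kilohertz < 9.05 gigahertz

505 kilohertz = 505000 hertz
5.62 kilohertz = 5620 hertz
9.05 gigahertz = 9050000000 hertz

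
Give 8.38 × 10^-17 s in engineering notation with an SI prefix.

83.8 as

= 83.8 × 10^-18 s; 10^-18 is atto.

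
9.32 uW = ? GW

micro = 10⁻⁶, giga = 10⁹; factor is 10⁻¹⁵.
9.32 × 10⁻¹⁵ = 0.00000000000000932

0.00000000000000932 GW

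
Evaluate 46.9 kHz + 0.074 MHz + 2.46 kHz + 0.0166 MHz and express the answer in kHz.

139.96 kHz

In kHz:
  46.9 kHz → 46.9
  0.074 MHz = 0.074 × 10³ kHz = 74
  2.46 kHz → 2.46
  0.0166 MHz = 0.0166 × 10³ kHz = 16.6
Sum: 46.9 + 74 + 2.46 + 16.6 = 139.96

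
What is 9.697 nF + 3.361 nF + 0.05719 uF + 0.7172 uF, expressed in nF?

787.448 nF

In nF:
  9.697 nF → 9.697
  3.361 nF → 3.361
  0.05719 uF = 0.05719e3 nF = 57.19
  0.7172 uF = 0.7172e3 nF = 717.2
Sum: 9.697 + 3.361 + 57.19 + 717.2 = 787.448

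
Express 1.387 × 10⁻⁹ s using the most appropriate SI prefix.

= 1.387 × 10⁻⁹ s; 10⁻⁹ is nano.

1.387 ns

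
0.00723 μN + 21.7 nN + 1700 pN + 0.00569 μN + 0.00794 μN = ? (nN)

44.26 nN

In nN:
  0.00723 μN = 0.00723 × 10³ nN = 7.23
  21.7 nN → 21.7
  1700 pN = 1700 × 10⁻³ nN = 1.7
  0.00569 μN = 0.00569 × 10³ nN = 5.69
  0.00794 μN = 0.00794 × 10³ nN = 7.94
Sum: 7.23 + 21.7 + 1.7 + 5.69 + 7.94 = 44.26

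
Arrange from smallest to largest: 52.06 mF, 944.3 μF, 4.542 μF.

52.06 mF = 0.05206 F
944.3 μF = 0.0009443 F
4.542 μF = 0.000004542 F

4.542 μF < 944.3 μF < 52.06 mF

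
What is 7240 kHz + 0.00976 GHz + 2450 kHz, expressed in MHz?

19.45 MHz

In MHz:
  7240 kHz = 7240 × 10^-3 MHz = 7.24
  0.00976 GHz = 0.00976 × 10^3 MHz = 9.76
  2450 kHz = 2450 × 10^-3 MHz = 2.45
Sum: 7.24 + 9.76 + 2.45 = 19.45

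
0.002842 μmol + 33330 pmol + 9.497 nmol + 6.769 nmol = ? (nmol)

52.438 nmol

In nmol:
  0.002842 μmol = 0.002842 × 10³ nmol = 2.842
  33330 pmol = 33330 × 10⁻³ nmol = 33.33
  9.497 nmol → 9.497
  6.769 nmol → 6.769
Sum: 2.842 + 33.33 + 9.497 + 6.769 = 52.438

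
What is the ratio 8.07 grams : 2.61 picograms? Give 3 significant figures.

(8.07) / (2.61 × 10⁻¹²) = 3.092 × 10¹²

3090000000000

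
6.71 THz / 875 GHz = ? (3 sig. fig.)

(6.71 × 10^12) / (875 × 10^9) = 0.007669 × 10^3

7.67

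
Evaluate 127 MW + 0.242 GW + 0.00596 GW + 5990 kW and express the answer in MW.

In MW:
  127 MW → 127
  0.242 GW = 0.242 × 10³ MW = 242
  0.00596 GW = 0.00596 × 10³ MW = 5.96
  5990 kW = 5990 × 10⁻³ MW = 5.99
Sum: 127 + 242 + 5.96 + 5.99 = 380.95

380.95 MW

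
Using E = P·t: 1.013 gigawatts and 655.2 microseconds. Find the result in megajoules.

1.013e9 × 655.2e-6 = 663.7176e3 J

0.6637176 megajoules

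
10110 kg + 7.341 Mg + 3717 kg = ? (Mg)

21.168 Mg

In Mg:
  10110 kg = 10110e-3 Mg = 10.11
  7.341 Mg → 7.341
  3717 kg = 3717e-3 Mg = 3.717
Sum: 10.11 + 7.341 + 3.717 = 21.168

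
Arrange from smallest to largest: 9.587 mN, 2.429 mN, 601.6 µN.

601.6 µN < 2.429 mN < 9.587 mN

9.587 mN = 0.009587 N
2.429 mN = 0.002429 N
601.6 µN = 0.0006016 N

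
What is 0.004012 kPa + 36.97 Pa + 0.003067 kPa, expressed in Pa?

In Pa:
  0.004012 kPa = 0.004012 × 10³ Pa = 4.012
  36.97 Pa → 36.97
  0.003067 kPa = 0.003067 × 10³ Pa = 3.067
Sum: 4.012 + 36.97 + 3.067 = 44.049

44.049 Pa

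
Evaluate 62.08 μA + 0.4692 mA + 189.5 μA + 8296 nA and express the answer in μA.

In μA:
  62.08 μA → 62.08
  0.4692 mA = 0.4692e3 μA = 469.2
  189.5 μA → 189.5
  8296 nA = 8296e-3 μA = 8.296
Sum: 62.08 + 469.2 + 189.5 + 8.296 = 729.076

729.076 μA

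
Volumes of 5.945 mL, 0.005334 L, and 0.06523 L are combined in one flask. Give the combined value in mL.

In mL:
  5.945 mL → 5.945
  0.005334 L = 0.005334 × 10³ mL = 5.334
  0.06523 L = 0.06523 × 10³ mL = 65.23
Sum: 5.945 + 5.334 + 65.23 = 76.509

76.509 mL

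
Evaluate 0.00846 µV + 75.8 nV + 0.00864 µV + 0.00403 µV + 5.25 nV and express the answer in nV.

102.18 nV

In nV:
  0.00846 µV = 0.00846 × 10^3 nV = 8.46
  75.8 nV → 75.8
  0.00864 µV = 0.00864 × 10^3 nV = 8.64
  0.00403 µV = 0.00403 × 10^3 nV = 4.03
  5.25 nV → 5.25
Sum: 8.46 + 75.8 + 8.64 + 4.03 + 5.25 = 102.18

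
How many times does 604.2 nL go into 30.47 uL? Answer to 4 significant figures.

50.43

(30.47e-6) / (604.2e-9) = 0.05043e3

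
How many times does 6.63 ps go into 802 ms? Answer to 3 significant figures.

121000000000

(802 × 10^-3) / (6.63 × 10^-12) = 121 × 10^9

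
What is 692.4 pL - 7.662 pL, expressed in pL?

In pL:
  692.4 pL → 692.4
  7.662 pL → 7.662
Difference: 692.4 - 7.662 = 684.738

684.738 pL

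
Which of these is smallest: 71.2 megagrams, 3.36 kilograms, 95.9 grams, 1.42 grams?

1.42 grams

71.2 megagrams = 71200000 grams
3.36 kilograms = 3360 grams
95.9 grams = 95.9 grams
1.42 grams = 1.42 grams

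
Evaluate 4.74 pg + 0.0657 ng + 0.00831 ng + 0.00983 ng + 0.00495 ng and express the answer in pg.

In pg:
  4.74 pg → 4.74
  0.0657 ng = 0.0657 × 10^3 pg = 65.7
  0.00831 ng = 0.00831 × 10^3 pg = 8.31
  0.00983 ng = 0.00983 × 10^3 pg = 9.83
  0.00495 ng = 0.00495 × 10^3 pg = 4.95
Sum: 4.74 + 65.7 + 8.31 + 9.83 + 4.95 = 93.53

93.53 pg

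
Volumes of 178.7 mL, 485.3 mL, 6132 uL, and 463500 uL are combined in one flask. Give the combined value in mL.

1133.632 mL

In mL:
  178.7 mL → 178.7
  485.3 mL → 485.3
  6132 uL = 6132 × 10^-3 mL = 6.132
  463500 uL = 463500 × 10^-3 mL = 463.5
Sum: 178.7 + 485.3 + 6.132 + 463.5 = 1133.632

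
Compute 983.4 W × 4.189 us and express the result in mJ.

4.1194626 mJ

983.4 × 4.189e-6 = 4119.4626e-6 J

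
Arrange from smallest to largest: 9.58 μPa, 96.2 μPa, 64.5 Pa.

9.58 μPa = 0.00000958 Pa
96.2 μPa = 0.0000962 Pa
64.5 Pa = 64.5 Pa

9.58 μPa < 96.2 μPa < 64.5 Pa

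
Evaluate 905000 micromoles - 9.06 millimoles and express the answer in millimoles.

In millimoles:
  905000 micromoles = 905000 × 10⁻³ millimoles = 905
  9.06 millimoles → 9.06
Difference: 905 - 9.06 = 895.94

895.94 millimoles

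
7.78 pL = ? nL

pico = 10^-12, nano = 10^-9; factor is 10^-3.
7.78 × 10^-3 = 0.00778

0.00778 nL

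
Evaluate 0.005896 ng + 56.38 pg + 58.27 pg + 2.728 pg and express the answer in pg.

In pg:
  0.005896 ng = 0.005896e3 pg = 5.896
  56.38 pg → 56.38
  58.27 pg → 58.27
  2.728 pg → 2.728
Sum: 5.896 + 56.38 + 58.27 + 2.728 = 123.274

123.274 pg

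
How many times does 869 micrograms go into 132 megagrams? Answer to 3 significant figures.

152000000000

(132 × 10⁶) / (869 × 10⁻⁶) = 0.1519 × 10¹²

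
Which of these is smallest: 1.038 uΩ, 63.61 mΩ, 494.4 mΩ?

1.038 uΩ

1.038 uΩ = 0.000001038 Ω
63.61 mΩ = 0.06361 Ω
494.4 mΩ = 0.4944 Ω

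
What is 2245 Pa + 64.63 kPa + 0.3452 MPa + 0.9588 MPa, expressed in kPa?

In kPa:
  2245 Pa = 2245 × 10⁻³ kPa = 2.245
  64.63 kPa → 64.63
  0.3452 MPa = 0.3452 × 10³ kPa = 345.2
  0.9588 MPa = 0.9588 × 10³ kPa = 958.8
Sum: 2.245 + 64.63 + 345.2 + 958.8 = 1370.875

1370.875 kPa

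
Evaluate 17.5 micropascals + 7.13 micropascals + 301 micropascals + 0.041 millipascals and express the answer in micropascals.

366.63 micropascals

In micropascals:
  17.5 micropascals → 17.5
  7.13 micropascals → 7.13
  301 micropascals → 301
  0.041 millipascals = 0.041e3 micropascals = 41
Sum: 17.5 + 7.13 + 301 + 41 = 366.63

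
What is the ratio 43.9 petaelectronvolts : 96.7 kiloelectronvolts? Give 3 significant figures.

454000000000

(43.9e15) / (96.7e3) = 0.454e12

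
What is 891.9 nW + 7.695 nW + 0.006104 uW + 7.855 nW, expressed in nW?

In nW:
  891.9 nW → 891.9
  7.695 nW → 7.695
  0.006104 uW = 0.006104e3 nW = 6.104
  7.855 nW → 7.855
Sum: 891.9 + 7.695 + 6.104 + 7.855 = 913.554

913.554 nW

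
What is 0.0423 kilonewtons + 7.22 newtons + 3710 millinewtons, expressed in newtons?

In newtons:
  0.0423 kilonewtons = 0.0423 × 10³ newtons = 42.3
  7.22 newtons → 7.22
  3710 millinewtons = 3710 × 10⁻³ newtons = 3.71
Sum: 42.3 + 7.22 + 3.71 = 53.23

53.23 newtons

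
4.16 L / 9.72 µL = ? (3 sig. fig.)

428000

(4.16) / (9.72 × 10^-6) = 0.428 × 10^6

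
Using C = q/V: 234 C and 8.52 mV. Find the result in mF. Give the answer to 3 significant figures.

(234) / (8.52 × 10^-3) = 27.465 × 10^3 F

27500000 mF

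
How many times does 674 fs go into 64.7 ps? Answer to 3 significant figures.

(64.7e-12) / (674e-15) = 0.09599e3

96.0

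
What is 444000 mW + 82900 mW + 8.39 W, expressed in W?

535.29 W

In W:
  444000 mW = 444000e-3 W = 444
  82900 mW = 82900e-3 W = 82.9
  8.39 W → 8.39
Sum: 444 + 82.9 + 8.39 = 535.29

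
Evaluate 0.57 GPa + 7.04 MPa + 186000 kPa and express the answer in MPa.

In MPa:
  0.57 GPa = 0.57e3 MPa = 570
  7.04 MPa → 7.04
  186000 kPa = 186000e-3 MPa = 186
Sum: 570 + 7.04 + 186 = 763.04

763.04 MPa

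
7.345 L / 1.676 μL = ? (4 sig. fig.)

(7.345) / (1.676e-6) = 4.3825e6

4382000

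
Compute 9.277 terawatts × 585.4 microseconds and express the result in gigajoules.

9.277 × 10¹² × 585.4 × 10⁻⁶ = 5430.7558 × 10⁶ J

5.4307558 gigajoules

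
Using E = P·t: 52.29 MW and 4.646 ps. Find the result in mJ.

52.29 × 10^6 × 4.646 × 10^-12 = 242.93934 × 10^-6 J

0.24293934 mJ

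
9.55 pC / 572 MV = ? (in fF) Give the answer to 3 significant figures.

0.0000167 fF

(9.55 × 10⁻¹²) / (572 × 10⁶) = 0.016696 × 10⁻¹⁸ F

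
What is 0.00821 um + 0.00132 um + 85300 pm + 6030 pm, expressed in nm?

100.86 nm

In nm:
  0.00821 um = 0.00821e3 nm = 8.21
  0.00132 um = 0.00132e3 nm = 1.32
  85300 pm = 85300e-3 nm = 85.3
  6030 pm = 6030e-3 nm = 6.03
Sum: 8.21 + 1.32 + 85.3 + 6.03 = 100.86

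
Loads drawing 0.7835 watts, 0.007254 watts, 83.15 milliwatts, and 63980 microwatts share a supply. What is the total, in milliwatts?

937.884 milliwatts

In milliwatts:
  0.7835 watts = 0.7835 × 10³ milliwatts = 783.5
  0.007254 watts = 0.007254 × 10³ milliwatts = 7.254
  83.15 milliwatts → 83.15
  63980 microwatts = 63980 × 10⁻³ milliwatts = 63.98
Sum: 783.5 + 7.254 + 83.15 + 63.98 = 937.884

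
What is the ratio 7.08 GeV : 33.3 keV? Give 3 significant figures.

(7.08 × 10^9) / (33.3 × 10^3) = 0.2126 × 10^6

213000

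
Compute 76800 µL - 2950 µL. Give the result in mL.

73.85 mL

In mL:
  76800 µL = 76800 × 10⁻³ mL = 76.8
  2950 µL = 2950 × 10⁻³ mL = 2.95
Difference: 76.8 - 2.95 = 73.85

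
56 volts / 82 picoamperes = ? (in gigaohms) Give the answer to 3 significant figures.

683 gigaohms

(56) / (82 × 10⁻¹²) = 0.68293 × 10¹² Ω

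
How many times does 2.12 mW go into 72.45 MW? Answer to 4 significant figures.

(72.45 × 10^6) / (2.12 × 10^-3) = 34.175 × 10^9

34170000000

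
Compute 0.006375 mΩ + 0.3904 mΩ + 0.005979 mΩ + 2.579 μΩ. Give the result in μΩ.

In μΩ:
  0.006375 mΩ = 0.006375 × 10³ μΩ = 6.375
  0.3904 mΩ = 0.3904 × 10³ μΩ = 390.4
  0.005979 mΩ = 0.005979 × 10³ μΩ = 5.979
  2.579 μΩ → 2.579
Sum: 6.375 + 390.4 + 5.979 + 2.579 = 405.333

405.333 μΩ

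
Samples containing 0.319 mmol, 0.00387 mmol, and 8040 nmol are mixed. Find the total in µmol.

In µmol:
  0.319 mmol = 0.319 × 10³ µmol = 319
  0.00387 mmol = 0.00387 × 10³ µmol = 3.87
  8040 nmol = 8040 × 10⁻³ µmol = 8.04
Sum: 319 + 3.87 + 8.04 = 330.91

330.91 µmol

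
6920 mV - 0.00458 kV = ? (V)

2.34 V

In V:
  6920 mV = 6920e-3 V = 6.92
  0.00458 kV = 0.00458e3 V = 4.58
Difference: 6.92 - 4.58 = 2.34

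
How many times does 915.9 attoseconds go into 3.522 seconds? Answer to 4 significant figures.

3845000000000000

(3.522) / (915.9e-18) = 0.0038454e18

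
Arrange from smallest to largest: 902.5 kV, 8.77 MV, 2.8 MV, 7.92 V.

7.92 V < 902.5 kV < 2.8 MV < 8.77 MV

902.5 kV = 902500 V
8.77 MV = 8770000 V
2.8 MV = 2800000 V
7.92 V = 7.92 V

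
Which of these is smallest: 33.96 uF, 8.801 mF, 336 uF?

33.96 uF = 0.00003396 F
8.801 mF = 0.008801 F
336 uF = 0.000336 F

33.96 uF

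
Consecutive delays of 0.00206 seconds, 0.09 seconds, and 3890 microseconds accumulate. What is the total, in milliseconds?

95.95 milliseconds

In milliseconds:
  0.00206 seconds = 0.00206 × 10^3 milliseconds = 2.06
  0.09 seconds = 0.09 × 10^3 milliseconds = 90
  3890 microseconds = 3890 × 10^-3 milliseconds = 3.89
Sum: 2.06 + 90 + 3.89 = 95.95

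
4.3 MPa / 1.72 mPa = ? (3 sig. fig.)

(4.3 × 10^6) / (1.72 × 10^-3) = 2.5 × 10^9

2500000000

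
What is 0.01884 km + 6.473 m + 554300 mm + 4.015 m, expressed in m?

In m:
  0.01884 km = 0.01884 × 10³ m = 18.84
  6.473 m → 6.473
  554300 mm = 554300 × 10⁻³ m = 554.3
  4.015 m → 4.015
Sum: 18.84 + 6.473 + 554.3 + 4.015 = 583.628

583.628 m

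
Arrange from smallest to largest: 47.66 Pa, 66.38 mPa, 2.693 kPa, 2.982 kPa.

47.66 Pa = 47.66 Pa
66.38 mPa = 0.06638 Pa
2.693 kPa = 2693 Pa
2.982 kPa = 2982 Pa

66.38 mPa < 47.66 Pa < 2.693 kPa < 2.982 kPa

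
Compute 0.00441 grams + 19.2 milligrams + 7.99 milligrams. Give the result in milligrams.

31.6 milligrams

In milligrams:
  0.00441 grams = 0.00441 × 10^3 milligrams = 4.41
  19.2 milligrams → 19.2
  7.99 milligrams → 7.99
Sum: 4.41 + 19.2 + 7.99 = 31.6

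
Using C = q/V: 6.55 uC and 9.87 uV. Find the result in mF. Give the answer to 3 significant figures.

664 mF

(6.55 × 10^-6) / (9.87 × 10^-6) = 0.66363 F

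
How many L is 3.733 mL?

0.003733 L

milli = 10⁻³, (no prefix) = 10⁰; factor is 10⁻³.
3.733 × 10⁻³ = 0.003733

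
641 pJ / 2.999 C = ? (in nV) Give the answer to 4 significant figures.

(641e-12) / (2.999) = 213.738e-12 V

0.2137 nV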